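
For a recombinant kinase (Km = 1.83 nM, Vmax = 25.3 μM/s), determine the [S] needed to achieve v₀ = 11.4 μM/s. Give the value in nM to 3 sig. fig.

The required fractional saturation is v/Vmax = 11.4/25.3 = 0.4506.
Then [S]/(Km+[S]) = 0.4506 ⇒ [S] = 1.83 × 0.4506/(1 − 0.4506) = 1.50 nM.

1.50 nM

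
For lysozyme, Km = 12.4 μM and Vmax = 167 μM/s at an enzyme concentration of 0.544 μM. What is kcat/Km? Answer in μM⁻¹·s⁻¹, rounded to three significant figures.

24.8 μM⁻¹·s⁻¹

kcat = Vmax/[E]total = 167/0.544 = 307 s⁻¹.
kcat/Km = 307/12.4 = 24.8 μM⁻¹·s⁻¹.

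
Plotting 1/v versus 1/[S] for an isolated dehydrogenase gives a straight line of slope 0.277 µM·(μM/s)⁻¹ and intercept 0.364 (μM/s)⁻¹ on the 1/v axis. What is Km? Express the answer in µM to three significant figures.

0.761 µM

y-intercept = 1/Vmax ⇒ Vmax = 2.75 μM/s; slope = Km/Vmax ⇒ Km = slope × Vmax.
Km = 0.277 × 2.75 = 0.761 µM.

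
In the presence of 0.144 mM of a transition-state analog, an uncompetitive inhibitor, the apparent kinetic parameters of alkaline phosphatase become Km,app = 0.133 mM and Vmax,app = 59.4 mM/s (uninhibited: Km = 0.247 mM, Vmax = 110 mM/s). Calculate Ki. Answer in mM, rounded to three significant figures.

Uncompetitive: Vmax,app = Vmax/α (and Km,app = Km/α) with α = 1 + [I]/Ki.
α = Vmax/Vmax,app = 110/59.4 = 1.852.
Ki = [I]/(α − 1) = 0.144/0.8519 = 0.169 mM.

0.169 mM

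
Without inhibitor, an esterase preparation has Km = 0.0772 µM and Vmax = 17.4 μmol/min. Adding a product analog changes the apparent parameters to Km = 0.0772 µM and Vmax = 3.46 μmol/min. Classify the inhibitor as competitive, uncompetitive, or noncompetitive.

noncompetitive

Vmax decreases (17.4 → 3.46 μmol/min) while Km is unchanged — pure noncompetitive inhibition.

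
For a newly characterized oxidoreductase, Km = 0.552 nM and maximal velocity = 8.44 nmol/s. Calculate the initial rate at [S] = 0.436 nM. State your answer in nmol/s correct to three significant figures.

3.72 nmol/s

[S]/(Km+[S]) = 0.436/0.9880 = 0.4413, the fractional saturation.
v = 0.4413 × Vmax = 0.4413 × 8.44 = 3.72 nmol/s.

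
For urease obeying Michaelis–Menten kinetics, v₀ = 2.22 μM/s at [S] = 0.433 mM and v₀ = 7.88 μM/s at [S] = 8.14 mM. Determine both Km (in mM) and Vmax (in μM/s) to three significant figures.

From v = Vmax[S]/(Km+[S]), each point gives Vmax = v(Km+[S])/[S].
Equating: 2.22(Km+0.433)/0.433 = 7.88(Km+8.14)/8.14.
5.127·Km + 2.22 = 0.9681·Km + 7.88, so (5.127 − 0.9681)·Km = 7.88 − 2.22.
Km = 5.660/4.159 = 1.36 mM; then Vmax = 2.22(1.36+0.433)/0.433 = 9.20 μM/s.

Km = 1.36 mM; Vmax = 9.20 μM/s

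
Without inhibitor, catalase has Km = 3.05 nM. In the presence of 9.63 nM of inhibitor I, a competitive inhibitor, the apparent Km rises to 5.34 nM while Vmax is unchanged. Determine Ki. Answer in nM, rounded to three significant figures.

12.8 nM

Competitive: Km,app = α·Km with α = 1 + [I]/Ki.
α = Km,app/Km = 5.34/3.05 = 1.751.
Since α = 1 + [I]/Ki, [I]/Ki = 1.751 − 1 = 0.7508 and Ki = 9.63/0.7508 = 12.8 nM.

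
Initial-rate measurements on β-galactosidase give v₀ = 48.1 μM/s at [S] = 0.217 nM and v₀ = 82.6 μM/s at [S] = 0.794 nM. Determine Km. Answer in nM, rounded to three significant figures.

In reciprocal form, 1/v = (Km/Vmax)·(1/[S]) + 1/Vmax. The two points give (1/[S], 1/v) = (4.608, 0.02079) and (1.259, 0.01211).
Slope = (0.02079 − 0.01211)/(4.608 − 1.259) = 0.002593; intercept = 0.02079 − 0.002593×4.608 = 0.008841.
Vmax = 1/intercept = 113 μM/s; Km = slope × Vmax = 0.002593 × 113 = 0.293 nM.

0.293 nM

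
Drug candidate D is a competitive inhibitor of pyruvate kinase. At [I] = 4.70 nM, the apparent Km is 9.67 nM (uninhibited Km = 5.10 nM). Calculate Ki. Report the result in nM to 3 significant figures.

Competitive: Km,app = α·Km with α = 1 + [I]/Ki.
α = Km,app/Km = 9.67/5.10 = 1.896.
Since α = 1 + [I]/Ki, [I]/Ki = 1.896 − 1 = 0.8961 and Ki = 4.70/0.8961 = 5.25 nM.

5.25 nM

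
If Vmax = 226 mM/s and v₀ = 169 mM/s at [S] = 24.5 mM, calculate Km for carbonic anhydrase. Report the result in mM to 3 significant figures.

From v = Vmax[S]/(Km+[S]), Km = [S](Vmax − v)/v.
Km = 24.5 × (226 − 169) / 169 = 1396/169 = 8.26 mM.

8.26 mM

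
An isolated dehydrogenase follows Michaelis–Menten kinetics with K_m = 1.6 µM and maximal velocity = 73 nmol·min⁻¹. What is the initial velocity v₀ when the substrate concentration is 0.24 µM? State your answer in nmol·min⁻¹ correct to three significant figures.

v = Vmax·[S]/(Km + [S]) = 73 × 0.24 / (1.6 + 0.24)
  = 17.52 / 1.840 = 9.52 nmol·min⁻¹.

9.52 nmol·min⁻¹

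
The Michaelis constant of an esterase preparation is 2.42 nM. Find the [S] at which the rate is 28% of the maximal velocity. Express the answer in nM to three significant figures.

v/Vmax = [S]/(Km+[S]) = 0.28, so [S] = Km·0.28/(1 − 0.28) = 2.42 × 0.3889.
[S] = 0.941 nM.

0.941 nM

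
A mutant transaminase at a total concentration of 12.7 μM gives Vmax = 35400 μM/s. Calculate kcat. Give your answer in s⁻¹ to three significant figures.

kcat = Vmax/[E]total = 35400 μM/s / 12.7 μM = 2790 s⁻¹.

2790 s⁻¹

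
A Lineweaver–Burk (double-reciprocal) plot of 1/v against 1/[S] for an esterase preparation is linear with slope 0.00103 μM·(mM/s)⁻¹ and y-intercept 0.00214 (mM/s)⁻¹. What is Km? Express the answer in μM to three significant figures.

y-intercept = 1/Vmax ⇒ Vmax = 467 mM/s; slope = Km/Vmax ⇒ Km = slope × Vmax.
Km = 0.00103 × 467 = 0.481 μM.

0.481 μM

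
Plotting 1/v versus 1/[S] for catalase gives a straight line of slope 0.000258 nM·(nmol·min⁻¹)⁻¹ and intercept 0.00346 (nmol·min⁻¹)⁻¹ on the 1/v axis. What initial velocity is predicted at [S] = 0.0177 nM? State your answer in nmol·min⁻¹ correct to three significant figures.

The y-intercept is 1/Vmax, so Vmax = 1/0.00346 = 289 nmol·min⁻¹.
The slope is Km/Vmax, so Km = 0.000258 × 289 = 0.0746 nM.
Then v = 289 × 0.0177/(0.0746 + 0.0177) = 55.4 nmol·min⁻¹.

55.4 nmol·min⁻¹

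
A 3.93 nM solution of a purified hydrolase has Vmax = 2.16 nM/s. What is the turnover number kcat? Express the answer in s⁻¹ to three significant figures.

kcat = Vmax/[E]total = 2.16 nM/s / 3.93 nM = 0.550 s⁻¹.

0.550 s⁻¹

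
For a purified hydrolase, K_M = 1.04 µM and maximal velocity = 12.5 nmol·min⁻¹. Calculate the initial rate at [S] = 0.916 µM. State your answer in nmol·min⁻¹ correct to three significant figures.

v = Vmax·[S]/(Km + [S]) = 12.5 × 0.916 / (1.04 + 0.916)
  = 11.45 / 1.956 = 5.85 nmol·min⁻¹.

5.85 nmol·min⁻¹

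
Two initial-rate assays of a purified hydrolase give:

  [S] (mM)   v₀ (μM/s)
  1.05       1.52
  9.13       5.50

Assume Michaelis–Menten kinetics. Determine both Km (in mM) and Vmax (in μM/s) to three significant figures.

In reciprocal form, 1/v = (Km/Vmax)·(1/[S]) + 1/Vmax. The two points give (1/[S], 1/v) = (0.9524, 0.6579) and (0.1095, 0.1818).
Slope = (0.6579 − 0.1818)/(0.9524 − 0.1095) = 0.5648; intercept = 0.6579 − 0.5648×0.9524 = 0.1200.
Vmax = 1/intercept = 8.34 μM/s; Km = slope × Vmax = 0.5648 × 8.34 = 4.71 mM.

Km = 4.71 mM; Vmax = 8.34 μM/s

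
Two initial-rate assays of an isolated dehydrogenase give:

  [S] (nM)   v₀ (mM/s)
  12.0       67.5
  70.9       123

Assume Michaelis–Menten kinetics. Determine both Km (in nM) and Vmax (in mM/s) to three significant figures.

Km = 14.3 nM; Vmax = 148 mM/s

From v = Vmax[S]/(Km+[S]), each point gives Vmax = v(Km+[S])/[S].
Equating: 67.5(Km+12.0)/12.0 = 123(Km+70.9)/70.9.
5.625·Km + 67.5 = 1.735·Km + 123, so (5.625 − 1.735)·Km = 123 − 67.5.
Km = 55.50/3.890 = 14.3 nM; then Vmax = 67.5(14.3+12.0)/12.0 = 148 mM/s.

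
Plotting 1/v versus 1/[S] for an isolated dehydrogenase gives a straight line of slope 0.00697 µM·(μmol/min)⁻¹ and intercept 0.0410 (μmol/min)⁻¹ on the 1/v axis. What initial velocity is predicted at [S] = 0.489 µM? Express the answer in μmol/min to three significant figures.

18.1 μmol/min

The y-intercept is 1/Vmax, so Vmax = 1/0.0410 = 24.4 μmol/min.
The slope is Km/Vmax, so Km = 0.00697 × 24.4 = 0.170 µM.
Then v = 24.4 × 0.489/(0.170 + 0.489) = 18.1 μmol/min.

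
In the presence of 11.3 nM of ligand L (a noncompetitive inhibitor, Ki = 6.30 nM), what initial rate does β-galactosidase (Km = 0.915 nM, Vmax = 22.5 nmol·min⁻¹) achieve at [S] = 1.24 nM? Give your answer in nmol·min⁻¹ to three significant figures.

With α = 1 + [I]/Ki = 1 + 11.3/6.30 = 2.794, the noncompetitive rate law is v = (Vmax/α)·[S] / (Km + [S]).
v = (22.5/2.794)×1.24 / (0.915 + 1.24) = 9.987/2.155 = 4.63 nmol·min⁻¹.

4.63 nmol·min⁻¹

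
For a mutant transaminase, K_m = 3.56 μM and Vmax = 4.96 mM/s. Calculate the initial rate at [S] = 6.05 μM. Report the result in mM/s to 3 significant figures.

3.12 mM/s

[S]/(Km+[S]) = 6.05/9.610 = 0.6296, the fractional saturation.
v = 0.6296 × Vmax = 0.6296 × 4.96 = 3.12 mM/s.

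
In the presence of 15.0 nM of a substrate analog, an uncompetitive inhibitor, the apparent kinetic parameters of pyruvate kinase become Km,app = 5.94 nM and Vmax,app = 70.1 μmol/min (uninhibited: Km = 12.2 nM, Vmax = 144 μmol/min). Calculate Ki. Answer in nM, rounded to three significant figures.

Uncompetitive: Vmax,app = Vmax/α (and Km,app = Km/α) with α = 1 + [I]/Ki.
α = Vmax/Vmax,app = 144/70.1 = 2.054.
Since α = 1 + [I]/Ki, [I]/Ki = 2.054 − 1 = 1.054 and Ki = 15.0/1.054 = 14.2 nM.

14.2 nM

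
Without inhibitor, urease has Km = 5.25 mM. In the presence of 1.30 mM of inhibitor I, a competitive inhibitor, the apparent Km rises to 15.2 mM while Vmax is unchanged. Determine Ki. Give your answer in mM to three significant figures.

0.686 mM

Competitive: Km,app = α·Km with α = 1 + [I]/Ki.
α = Km,app/Km = 15.2/5.25 = 2.895.
Since α = 1 + [I]/Ki, [I]/Ki = 2.895 − 1 = 1.895 and Ki = 1.30/1.895 = 0.686 mM.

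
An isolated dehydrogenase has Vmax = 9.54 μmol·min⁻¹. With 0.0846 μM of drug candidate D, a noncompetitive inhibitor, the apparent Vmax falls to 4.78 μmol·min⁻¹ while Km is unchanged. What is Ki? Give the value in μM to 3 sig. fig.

0.0850 μM

Noncompetitive: Vmax,app = Vmax/α with α = 1 + [I]/Ki.
α = Vmax/Vmax,app = 9.54/4.78 = 1.996.
Since α = 1 + [I]/Ki, [I]/Ki = 1.996 − 1 = 0.9958 and Ki = 0.0846/0.9958 = 0.0850 μM.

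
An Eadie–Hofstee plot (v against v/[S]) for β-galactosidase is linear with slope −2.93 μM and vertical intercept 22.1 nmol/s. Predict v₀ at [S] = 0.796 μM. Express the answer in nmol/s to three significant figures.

4.72 nmol/s

In the Eadie–Hofstee form v = Vmax − Km·(v/[S]), the slope is −Km and the intercept is Vmax, so Km = 2.93 μM and Vmax = 22.1 nmol/s.
v = 22.1 × 0.796/(2.93 + 0.796) = 4.72 nmol/s.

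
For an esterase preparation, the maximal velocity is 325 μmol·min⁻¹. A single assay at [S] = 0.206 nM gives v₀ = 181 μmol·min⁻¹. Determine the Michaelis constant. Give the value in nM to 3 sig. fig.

From v = Vmax[S]/(Km+[S]), Km = [S](Vmax − v)/v.
Km = 0.206 × (325 − 181) / 181 = 29.66/181 = 0.164 nM.

0.164 nM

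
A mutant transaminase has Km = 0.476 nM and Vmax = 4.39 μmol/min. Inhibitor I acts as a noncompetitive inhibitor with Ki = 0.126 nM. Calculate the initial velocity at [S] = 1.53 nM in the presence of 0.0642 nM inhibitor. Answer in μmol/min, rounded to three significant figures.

2.22 μmol/min

With α = 1 + [I]/Ki = 1 + 0.0642/0.126 = 1.510, the noncompetitive rate law is v = (Vmax/α)·[S] / (Km + [S]).
v = (4.39/1.510)×1.53 / (0.476 + 1.53) = 4.450/2.006 = 2.22 μmol/min.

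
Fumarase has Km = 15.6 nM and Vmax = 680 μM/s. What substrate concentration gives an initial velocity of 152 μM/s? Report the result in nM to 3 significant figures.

The required fractional saturation is v/Vmax = 152/680 = 0.2235.
Then [S]/(Km+[S]) = 0.2235 ⇒ [S] = 15.6 × 0.2235/(1 − 0.2235) = 4.49 nM.

4.49 nM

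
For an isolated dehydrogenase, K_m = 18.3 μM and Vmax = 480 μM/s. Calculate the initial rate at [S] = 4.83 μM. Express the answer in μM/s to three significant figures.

100 μM/s

[S]/(Km+[S]) = 4.83/23.13 = 0.2088, the fractional saturation.
v = 0.2088 × Vmax = 0.2088 × 480 = 100 μM/s.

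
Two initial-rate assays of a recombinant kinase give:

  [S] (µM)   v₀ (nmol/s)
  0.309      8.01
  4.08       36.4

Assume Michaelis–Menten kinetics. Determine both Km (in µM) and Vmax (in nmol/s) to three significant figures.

In reciprocal form, 1/v = (Km/Vmax)·(1/[S]) + 1/Vmax. The two points give (1/[S], 1/v) = (3.236, 0.1248) and (0.2451, 0.02747).
Slope = (0.1248 − 0.02747)/(3.236 − 0.2451) = 0.03255; intercept = 0.1248 − 0.03255×3.236 = 0.01949.
Vmax = 1/intercept = 51.3 nmol/s; Km = slope × Vmax = 0.03255 × 51.3 = 1.67 µM.

Km = 1.67 µM; Vmax = 51.3 nmol/s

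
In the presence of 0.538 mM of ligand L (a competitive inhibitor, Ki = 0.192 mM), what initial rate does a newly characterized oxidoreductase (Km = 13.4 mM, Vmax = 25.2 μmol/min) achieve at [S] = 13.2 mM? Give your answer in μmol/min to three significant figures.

With α = 1 + [I]/Ki = 1 + 0.538/0.192 = 3.802, the competitive rate law is v = Vmax[S] / (αKm + [S]).
v = 25.2×13.2 / (3.802×13.4 + 13.2) = 332.6/64.15 = 5.19 μmol/min.

5.19 μmol/min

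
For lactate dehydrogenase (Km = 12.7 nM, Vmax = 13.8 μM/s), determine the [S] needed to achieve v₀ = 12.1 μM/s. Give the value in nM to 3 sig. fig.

90.4 nM

Rearranging v = Vmax[S]/(Km+[S]) gives [S] = Km·v/(Vmax − v).
[S] = 12.7 × 12.1 / (13.8 − 12.1) = 153.7/1.700 = 90.4 nM.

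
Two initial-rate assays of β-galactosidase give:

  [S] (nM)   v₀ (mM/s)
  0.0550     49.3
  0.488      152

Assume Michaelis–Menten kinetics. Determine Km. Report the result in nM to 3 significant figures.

0.176 nM

In reciprocal form, 1/v = (Km/Vmax)·(1/[S]) + 1/Vmax. The two points give (1/[S], 1/v) = (18.18, 0.02028) and (2.049, 0.006579).
Slope = (0.02028 − 0.006579)/(18.18 − 2.049) = 0.0008495; intercept = 0.02028 − 0.0008495×18.18 = 0.004838.
Vmax = 1/intercept = 207 mM/s; Km = slope × Vmax = 0.0008495 × 207 = 0.176 nM.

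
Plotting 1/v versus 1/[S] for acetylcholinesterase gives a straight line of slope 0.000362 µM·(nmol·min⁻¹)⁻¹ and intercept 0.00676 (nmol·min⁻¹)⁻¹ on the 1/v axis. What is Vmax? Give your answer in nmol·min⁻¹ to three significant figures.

148 nmol·min⁻¹

The y-intercept of a Lineweaver–Burk plot equals 1/Vmax, so Vmax = 1/0.00676 = 148 nmol·min⁻¹.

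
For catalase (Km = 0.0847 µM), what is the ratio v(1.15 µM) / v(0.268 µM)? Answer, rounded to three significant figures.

Since Vmax cancels, v₂/v₁ = [S]₂(Km+[S]₁) / [S]₁(Km+[S]₂).
= 1.15×(0.0847+0.268) / (0.268×(0.0847+1.15)) = 0.4056/0.3309 = 1.23.

1.23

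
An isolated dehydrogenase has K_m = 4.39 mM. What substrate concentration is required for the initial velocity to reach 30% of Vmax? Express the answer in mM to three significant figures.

v/Vmax = [S]/(Km+[S]) = 0.3, so [S] = Km·0.3/(1 − 0.3) = 4.39 × 0.4286.
[S] = 1.88 mM.

1.88 mM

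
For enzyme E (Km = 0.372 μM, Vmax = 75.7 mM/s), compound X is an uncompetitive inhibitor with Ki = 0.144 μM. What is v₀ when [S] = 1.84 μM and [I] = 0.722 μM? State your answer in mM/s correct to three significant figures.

12.2 mM/s

α = 1 + [I]/Ki = 1 + 0.722/0.144 = 6.014.
For an uncompetitive inhibitor, both parameters are divided by α, giving Vmax/α and Km/α: Km,app = 0.0619 μM, Vmax,app = 12.6 mM/s.
v = Vmax,app·[S]/(Km,app + [S]) = 12.6 × 1.84/(0.0619 + 1.84) = 12.2 mM/s.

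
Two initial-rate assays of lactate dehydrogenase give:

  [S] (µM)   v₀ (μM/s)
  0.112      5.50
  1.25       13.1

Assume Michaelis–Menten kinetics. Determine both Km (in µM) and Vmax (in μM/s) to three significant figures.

In reciprocal form, 1/v = (Km/Vmax)·(1/[S]) + 1/Vmax. The two points give (1/[S], 1/v) = (8.929, 0.1818) and (0.8000, 0.07634).
Slope = (0.1818 − 0.07634)/(8.929 − 0.8000) = 0.01298; intercept = 0.1818 − 0.01298×8.929 = 0.06595.
Vmax = 1/intercept = 15.2 μM/s; Km = slope × Vmax = 0.01298 × 15.2 = 0.197 µM.

Km = 0.197 µM; Vmax = 15.2 μM/s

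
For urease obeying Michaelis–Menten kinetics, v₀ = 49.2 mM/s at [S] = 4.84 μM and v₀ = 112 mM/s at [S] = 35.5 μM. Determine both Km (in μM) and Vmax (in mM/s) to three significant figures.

Km = 8.96 μM; Vmax = 140 mM/s

In reciprocal form, 1/v = (Km/Vmax)·(1/[S]) + 1/Vmax. The two points give (1/[S], 1/v) = (0.2066, 0.02033) and (0.02817, 0.008929).
Slope = (0.02033 − 0.008929)/(0.2066 − 0.02817) = 0.06387; intercept = 0.02033 − 0.06387×0.2066 = 0.007129.
Vmax = 1/intercept = 140 mM/s; Km = slope × Vmax = 0.06387 × 140 = 8.96 μM.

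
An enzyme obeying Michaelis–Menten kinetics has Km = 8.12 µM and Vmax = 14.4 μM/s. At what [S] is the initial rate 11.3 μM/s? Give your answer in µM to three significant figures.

Rearranging v = Vmax[S]/(Km+[S]) gives [S] = Km·v/(Vmax − v).
[S] = 8.12 × 11.3 / (14.4 − 11.3) = 91.76/3.100 = 29.6 µM.

29.6 µM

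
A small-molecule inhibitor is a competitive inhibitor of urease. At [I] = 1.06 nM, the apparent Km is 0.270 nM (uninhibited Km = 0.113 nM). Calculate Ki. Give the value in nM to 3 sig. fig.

Competitive: Km,app = α·Km with α = 1 + [I]/Ki.
α = Km,app/Km = 0.270/0.113 = 2.389.
Since α = 1 + [I]/Ki, [I]/Ki = 2.389 − 1 = 1.389 and Ki = 1.06/1.389 = 0.763 nM.

0.763 nM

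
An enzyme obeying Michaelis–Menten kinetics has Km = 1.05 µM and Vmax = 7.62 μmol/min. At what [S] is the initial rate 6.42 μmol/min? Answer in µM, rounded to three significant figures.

The required fractional saturation is v/Vmax = 6.42/7.62 = 0.8425.
Then [S]/(Km+[S]) = 0.8425 ⇒ [S] = 1.05 × 0.8425/(1 − 0.8425) = 5.62 µM.

5.62 µM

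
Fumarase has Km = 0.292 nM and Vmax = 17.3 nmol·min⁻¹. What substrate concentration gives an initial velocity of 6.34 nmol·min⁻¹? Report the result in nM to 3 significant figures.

0.169 nM

Rearranging v = Vmax[S]/(Km+[S]) gives [S] = Km·v/(Vmax − v).
[S] = 0.292 × 6.34 / (17.3 − 6.34) = 1.851/10.96 = 0.169 nM.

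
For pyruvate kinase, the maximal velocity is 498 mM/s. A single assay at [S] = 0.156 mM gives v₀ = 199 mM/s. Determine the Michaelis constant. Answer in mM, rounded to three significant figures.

From v = Vmax[S]/(Km+[S]), Km = [S](Vmax − v)/v.
Km = 0.156 × (498 − 199) / 199 = 46.64/199 = 0.234 mM.

0.234 mM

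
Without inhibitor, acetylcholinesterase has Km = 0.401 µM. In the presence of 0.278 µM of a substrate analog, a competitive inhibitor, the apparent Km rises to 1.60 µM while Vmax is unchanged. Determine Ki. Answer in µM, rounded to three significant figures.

Competitive: Km,app = α·Km with α = 1 + [I]/Ki.
α = Km,app/Km = 1.60/0.401 = 3.990.
Ki = [I]/(α − 1) = 0.278/2.990 = 0.0930 µM.

0.0930 µM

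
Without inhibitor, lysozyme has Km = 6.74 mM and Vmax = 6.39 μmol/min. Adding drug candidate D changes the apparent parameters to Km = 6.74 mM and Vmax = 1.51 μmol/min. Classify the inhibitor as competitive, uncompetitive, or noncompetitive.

noncompetitive

Vmax decreases (6.39 → 1.51 μmol/min) while Km is unchanged — pure noncompetitive inhibition.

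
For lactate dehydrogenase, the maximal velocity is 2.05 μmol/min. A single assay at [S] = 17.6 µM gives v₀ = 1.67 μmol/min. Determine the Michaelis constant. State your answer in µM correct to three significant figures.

4.00 µM

From v = Vmax[S]/(Km+[S]), Km = [S](Vmax − v)/v.
Km = 17.6 × (2.05 − 1.67) / 1.67 = 6.688/1.67 = 4.00 µM.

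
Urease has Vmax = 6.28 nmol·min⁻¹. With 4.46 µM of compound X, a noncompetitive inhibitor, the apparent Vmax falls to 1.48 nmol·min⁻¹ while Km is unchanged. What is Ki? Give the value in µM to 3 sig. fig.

1.38 µM

Noncompetitive: Vmax,app = Vmax/α with α = 1 + [I]/Ki.
α = Vmax/Vmax,app = 6.28/1.48 = 4.243.
Since α = 1 + [I]/Ki, [I]/Ki = 4.243 − 1 = 3.243 and Ki = 4.46/3.243 = 1.38 µM.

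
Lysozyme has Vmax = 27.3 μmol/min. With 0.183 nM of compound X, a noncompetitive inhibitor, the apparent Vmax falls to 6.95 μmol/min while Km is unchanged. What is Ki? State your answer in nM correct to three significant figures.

Noncompetitive: Vmax,app = Vmax/α with α = 1 + [I]/Ki.
α = Vmax/Vmax,app = 27.3/6.95 = 3.928.
Since α = 1 + [I]/Ki, [I]/Ki = 3.928 − 1 = 2.928 and Ki = 0.183/2.928 = 0.0625 nM.

0.0625 nM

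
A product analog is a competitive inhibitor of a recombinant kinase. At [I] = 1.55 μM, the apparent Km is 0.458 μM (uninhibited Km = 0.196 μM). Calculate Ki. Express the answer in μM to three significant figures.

1.16 μM

Competitive: Km,app = α·Km with α = 1 + [I]/Ki.
α = Km,app/Km = 0.458/0.196 = 2.337.
Ki = [I]/(α − 1) = 1.55/1.337 = 1.16 μM.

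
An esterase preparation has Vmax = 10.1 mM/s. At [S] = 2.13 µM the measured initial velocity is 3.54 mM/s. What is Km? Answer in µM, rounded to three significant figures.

From v = Vmax[S]/(Km+[S]), Km = [S](Vmax − v)/v.
Km = 2.13 × (10.1 − 3.54) / 3.54 = 13.97/3.54 = 3.95 µM.

3.95 µM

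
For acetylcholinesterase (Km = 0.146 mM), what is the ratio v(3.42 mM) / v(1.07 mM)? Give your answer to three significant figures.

Since Vmax cancels, v₂/v₁ = [S]₂(Km+[S]₁) / [S]₁(Km+[S]₂).
= 3.42×(0.146+1.07) / (1.07×(0.146+3.42)) = 4.159/3.816 = 1.09.

1.09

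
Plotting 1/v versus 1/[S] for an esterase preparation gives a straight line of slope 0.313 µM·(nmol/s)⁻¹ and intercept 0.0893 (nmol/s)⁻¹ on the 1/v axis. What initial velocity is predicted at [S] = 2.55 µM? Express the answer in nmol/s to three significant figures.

4.72 nmol/s

The y-intercept is 1/Vmax, so Vmax = 1/0.0893 = 11.2 nmol/s.
The slope is Km/Vmax, so Km = 0.313 × 11.2 = 3.51 µM.
Then v = 11.2 × 2.55/(3.51 + 2.55) = 4.72 nmol/s.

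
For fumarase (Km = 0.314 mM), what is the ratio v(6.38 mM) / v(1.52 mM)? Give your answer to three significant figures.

Since Vmax cancels, v₂/v₁ = [S]₂(Km+[S]₁) / [S]₁(Km+[S]₂).
= 6.38×(0.314+1.52) / (1.52×(0.314+6.38)) = 11.70/10.17 = 1.15.

1.15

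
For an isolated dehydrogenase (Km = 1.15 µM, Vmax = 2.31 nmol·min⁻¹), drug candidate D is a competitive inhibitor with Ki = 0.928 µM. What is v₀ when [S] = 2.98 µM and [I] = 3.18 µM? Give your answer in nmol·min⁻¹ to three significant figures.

0.853 nmol·min⁻¹

α = 1 + [I]/Ki = 1 + 3.18/0.928 = 4.427.
For a competitive inhibitor, Vmax is unchanged and the apparent Km becomes α·Km: Km,app = 5.09 µM, Vmax,app = 2.31 nmol·min⁻¹.
v = Vmax,app·[S]/(Km,app + [S]) = 2.31 × 2.98/(5.09 + 2.98) = 0.853 nmol·min⁻¹.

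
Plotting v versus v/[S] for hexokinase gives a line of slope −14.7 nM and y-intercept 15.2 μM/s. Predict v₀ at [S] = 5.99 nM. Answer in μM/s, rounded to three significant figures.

In the Eadie–Hofstee form v = Vmax − Km·(v/[S]), the slope is −Km and the intercept is Vmax, so Km = 14.7 nM and Vmax = 15.2 μM/s.
v = 15.2 × 5.99/(14.7 + 5.99) = 4.40 μM/s.

4.40 μM/s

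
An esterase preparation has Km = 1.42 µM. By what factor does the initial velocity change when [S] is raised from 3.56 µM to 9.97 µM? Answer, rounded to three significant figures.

1.22

The fractional saturations are [S]/(Km+[S]) = 3.56/4.980 = 0.7149 and 9.97/11.39 = 0.8753.
v₂/v₁ is just their ratio: 0.8753/0.7149 = 1.22.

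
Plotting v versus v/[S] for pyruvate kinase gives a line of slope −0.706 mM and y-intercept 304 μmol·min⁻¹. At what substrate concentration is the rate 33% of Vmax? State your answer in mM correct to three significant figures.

The Eadie–Hofstee slope gives Km = 0.706 mM (slope = −Km).
v/Vmax = [S]/(Km+[S]) = 0.33 ⇒ [S] = Km·0.33/(1−0.33) = 0.706 × 0.4925 = 0.348 mM.

0.348 mM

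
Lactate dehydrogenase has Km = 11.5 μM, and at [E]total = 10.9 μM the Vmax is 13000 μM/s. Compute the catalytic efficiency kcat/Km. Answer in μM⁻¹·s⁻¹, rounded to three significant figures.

104 μM⁻¹·s⁻¹

kcat = Vmax/[E]total = 13000/10.9 = 1190 s⁻¹.
kcat/Km = 1190/11.5 = 104 μM⁻¹·s⁻¹.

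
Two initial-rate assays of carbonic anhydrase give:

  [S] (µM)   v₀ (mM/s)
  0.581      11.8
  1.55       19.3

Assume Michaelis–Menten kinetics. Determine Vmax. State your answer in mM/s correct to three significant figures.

In reciprocal form, 1/v = (Km/Vmax)·(1/[S]) + 1/Vmax. The two points give (1/[S], 1/v) = (1.721, 0.08475) and (0.6452, 0.05181).
Slope = (0.08475 − 0.05181)/(1.721 − 0.6452) = 0.03061; intercept = 0.08475 − 0.03061×1.721 = 0.03207.
Vmax = 1/intercept = 31.2 mM/s; Km = slope × Vmax = 0.03061 × 31.2 = 0.954 µM.

31.2 mM/s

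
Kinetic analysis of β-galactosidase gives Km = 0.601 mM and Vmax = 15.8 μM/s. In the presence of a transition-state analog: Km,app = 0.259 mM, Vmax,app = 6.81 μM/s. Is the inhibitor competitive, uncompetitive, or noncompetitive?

uncompetitive

Both Km and Vmax decrease by the same factor (~2.32-fold) — characteristic of uncompetitive inhibition.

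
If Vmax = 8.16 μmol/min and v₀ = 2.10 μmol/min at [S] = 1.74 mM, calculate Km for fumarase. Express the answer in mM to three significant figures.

From v = Vmax[S]/(Km+[S]), Km = [S](Vmax − v)/v.
Km = 1.74 × (8.16 − 2.10) / 2.10 = 10.54/2.10 = 5.02 mM.

5.02 mM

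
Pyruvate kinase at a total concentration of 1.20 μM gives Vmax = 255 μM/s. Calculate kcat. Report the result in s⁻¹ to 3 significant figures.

212 s⁻¹

kcat = Vmax/[E]total = 255 μM/s / 1.20 μM = 212 s⁻¹.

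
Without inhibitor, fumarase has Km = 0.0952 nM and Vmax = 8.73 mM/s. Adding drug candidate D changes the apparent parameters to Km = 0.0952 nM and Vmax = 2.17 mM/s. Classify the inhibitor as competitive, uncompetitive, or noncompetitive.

noncompetitive

Vmax decreases (8.73 → 2.17 mM/s) while Km is unchanged — pure noncompetitive inhibition.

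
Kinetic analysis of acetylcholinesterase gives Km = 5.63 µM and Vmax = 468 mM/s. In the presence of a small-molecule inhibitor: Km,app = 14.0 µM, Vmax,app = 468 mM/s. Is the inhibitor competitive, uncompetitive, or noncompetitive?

competitive

Km increases (5.63 → 14.0 µM) while Vmax is unchanged — the hallmark of competitive inhibition.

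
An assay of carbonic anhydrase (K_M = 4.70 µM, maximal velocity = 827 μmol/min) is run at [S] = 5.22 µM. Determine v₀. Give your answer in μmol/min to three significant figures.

435 μmol/min

v = Vmax·[S]/(Km + [S]) = 827 × 5.22 / (4.70 + 5.22)
  = 4317 / 9.920 = 435 μmol/min.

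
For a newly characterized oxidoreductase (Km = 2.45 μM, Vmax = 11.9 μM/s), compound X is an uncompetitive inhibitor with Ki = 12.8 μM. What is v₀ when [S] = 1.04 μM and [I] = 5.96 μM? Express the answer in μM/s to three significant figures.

3.11 μM/s

α = 1 + [I]/Ki = 1 + 5.96/12.8 = 1.466.
For an uncompetitive inhibitor, both parameters are divided by α, giving Vmax/α and Km/α: Km,app = 1.67 μM, Vmax,app = 8.12 μM/s.
v = Vmax,app·[S]/(Km,app + [S]) = 8.12 × 1.04/(1.67 + 1.04) = 3.11 μM/s.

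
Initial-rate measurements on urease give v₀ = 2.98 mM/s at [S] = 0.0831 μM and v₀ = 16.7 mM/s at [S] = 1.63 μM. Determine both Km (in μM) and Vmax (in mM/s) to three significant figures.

Km = 0.536 μM; Vmax = 22.2 mM/s

In reciprocal form, 1/v = (Km/Vmax)·(1/[S]) + 1/Vmax. The two points give (1/[S], 1/v) = (12.03, 0.3356) and (0.6135, 0.05988).
Slope = (0.3356 − 0.05988)/(12.03 − 0.6135) = 0.02414; intercept = 0.3356 − 0.02414×12.03 = 0.04507.
Vmax = 1/intercept = 22.2 mM/s; Km = slope × Vmax = 0.02414 × 22.2 = 0.536 μM.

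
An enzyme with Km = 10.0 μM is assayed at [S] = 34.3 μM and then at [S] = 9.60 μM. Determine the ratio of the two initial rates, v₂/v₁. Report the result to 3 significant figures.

The fractional saturations are [S]/(Km+[S]) = 34.3/44.30 = 0.7743 and 9.60/19.60 = 0.4898.
v₂/v₁ is just their ratio: 0.4898/0.7743 = 0.633.

0.633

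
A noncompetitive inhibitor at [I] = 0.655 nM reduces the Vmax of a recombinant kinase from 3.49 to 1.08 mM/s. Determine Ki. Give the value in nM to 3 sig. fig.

Noncompetitive: Vmax,app = Vmax/α with α = 1 + [I]/Ki.
α = Vmax/Vmax,app = 3.49/1.08 = 3.231.
Ki = [I]/(α − 1) = 0.655/2.231 = 0.294 nM.

0.294 nM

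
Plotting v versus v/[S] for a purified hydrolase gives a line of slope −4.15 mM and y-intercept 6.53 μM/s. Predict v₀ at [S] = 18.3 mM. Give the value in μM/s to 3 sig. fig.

5.32 μM/s

In the Eadie–Hofstee form v = Vmax − Km·(v/[S]), the slope is −Km and the intercept is Vmax, so Km = 4.15 mM and Vmax = 6.53 μM/s.
v = 6.53 × 18.3/(4.15 + 18.3) = 5.32 μM/s.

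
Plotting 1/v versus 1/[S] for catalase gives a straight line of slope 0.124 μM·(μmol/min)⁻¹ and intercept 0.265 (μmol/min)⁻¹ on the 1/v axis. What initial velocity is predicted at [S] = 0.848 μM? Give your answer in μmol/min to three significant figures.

The y-intercept is 1/Vmax, so Vmax = 1/0.265 = 3.77 μmol/min.
The slope is Km/Vmax, so Km = 0.124 × 3.77 = 0.468 μM.
Then v = 3.77 × 0.848/(0.468 + 0.848) = 2.43 μmol/min.

2.43 μmol/min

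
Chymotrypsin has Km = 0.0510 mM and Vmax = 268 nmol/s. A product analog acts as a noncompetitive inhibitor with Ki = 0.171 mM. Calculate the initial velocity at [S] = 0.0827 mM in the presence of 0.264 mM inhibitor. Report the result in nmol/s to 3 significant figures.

α = 1 + [I]/Ki = 1 + 0.264/0.171 = 2.544.
For a noncompetitive inhibitor, Vmax is reduced to Vmax/α while Km is unchanged: Km,app = 0.0510 mM, Vmax,app = 105 nmol/s.
v = Vmax,app·[S]/(Km,app + [S]) = 105 × 0.0827/(0.0510 + 0.0827) = 65.2 nmol/s.

65.2 nmol/s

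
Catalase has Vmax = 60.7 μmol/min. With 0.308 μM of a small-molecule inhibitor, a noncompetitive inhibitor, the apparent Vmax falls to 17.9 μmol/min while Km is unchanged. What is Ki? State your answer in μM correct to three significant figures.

0.129 μM

Noncompetitive: Vmax,app = Vmax/α with α = 1 + [I]/Ki.
α = Vmax/Vmax,app = 60.7/17.9 = 3.391.
Ki = [I]/(α − 1) = 0.308/2.391 = 0.129 μM.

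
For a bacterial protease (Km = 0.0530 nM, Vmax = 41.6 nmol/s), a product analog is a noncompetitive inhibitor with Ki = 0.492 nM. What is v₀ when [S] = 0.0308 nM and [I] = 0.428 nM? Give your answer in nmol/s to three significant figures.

With α = 1 + [I]/Ki = 1 + 0.428/0.492 = 1.870, the noncompetitive rate law is v = (Vmax/α)·[S] / (Km + [S]).
v = (41.6/1.870)×0.0308 / (0.0530 + 0.0308) = 0.6852/0.08380 = 8.18 nmol/s.

8.18 nmol/s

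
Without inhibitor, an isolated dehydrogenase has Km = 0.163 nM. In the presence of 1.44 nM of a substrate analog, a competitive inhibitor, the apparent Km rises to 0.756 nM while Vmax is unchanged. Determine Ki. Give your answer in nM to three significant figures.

Competitive: Km,app = α·Km with α = 1 + [I]/Ki.
α = Km,app/Km = 0.756/0.163 = 4.638.
Since α = 1 + [I]/Ki, [I]/Ki = 4.638 − 1 = 3.638 and Ki = 1.44/3.638 = 0.396 nM.

0.396 nM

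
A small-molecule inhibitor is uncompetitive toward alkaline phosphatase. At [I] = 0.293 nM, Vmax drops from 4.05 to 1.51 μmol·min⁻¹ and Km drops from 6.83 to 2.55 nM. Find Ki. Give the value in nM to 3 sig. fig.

Uncompetitive: Vmax,app = Vmax/α (and Km,app = Km/α) with α = 1 + [I]/Ki.
α = Vmax/Vmax,app = 4.05/1.51 = 2.682.
Ki = [I]/(α − 1) = 0.293/1.682 = 0.174 nM.

0.174 nM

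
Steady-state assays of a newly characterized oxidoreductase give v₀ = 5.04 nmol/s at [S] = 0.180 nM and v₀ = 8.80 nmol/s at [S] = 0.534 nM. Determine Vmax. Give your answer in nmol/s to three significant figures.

From v = Vmax[S]/(Km+[S]), each point gives Vmax = v(Km+[S])/[S].
Equating: 5.04(Km+0.180)/0.180 = 8.80(Km+0.534)/0.534.
28.00·Km + 5.04 = 16.48·Km + 8.80, so (28.00 − 16.48)·Km = 8.80 − 5.04.
Km = 3.760/11.52 = 0.326 nM; then Vmax = 5.04(0.326+0.180)/0.180 = 14.2 nmol/s.

14.2 nmol/s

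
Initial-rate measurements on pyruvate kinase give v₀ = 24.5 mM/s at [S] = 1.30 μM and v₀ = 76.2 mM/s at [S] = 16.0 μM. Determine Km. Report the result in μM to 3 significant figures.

From v = Vmax[S]/(Km+[S]), each point gives Vmax = v(Km+[S])/[S].
Equating: 24.5(Km+1.30)/1.30 = 76.2(Km+16.0)/16.0.
18.85·Km + 24.5 = 4.762·Km + 76.2, so (18.85 − 4.762)·Km = 76.2 − 24.5.
Km = 51.70/14.08 = 3.67 μM; then Vmax = 24.5(3.67+1.30)/1.30 = 93.7 mM/s.

3.67 μM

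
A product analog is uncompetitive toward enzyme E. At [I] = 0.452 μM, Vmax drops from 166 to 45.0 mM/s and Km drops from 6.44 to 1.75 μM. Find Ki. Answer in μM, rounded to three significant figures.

Uncompetitive: Vmax,app = Vmax/α (and Km,app = Km/α) with α = 1 + [I]/Ki.
α = Vmax/Vmax,app = 166/45.0 = 3.689.
Since α = 1 + [I]/Ki, [I]/Ki = 3.689 − 1 = 2.689 and Ki = 0.452/2.689 = 0.168 μM.

0.168 μM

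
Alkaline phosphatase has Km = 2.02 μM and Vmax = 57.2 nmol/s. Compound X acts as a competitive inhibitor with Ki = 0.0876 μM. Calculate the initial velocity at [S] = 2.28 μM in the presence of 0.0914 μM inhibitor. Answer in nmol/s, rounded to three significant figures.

20.4 nmol/s

With α = 1 + [I]/Ki = 1 + 0.0914/0.0876 = 2.043, the competitive rate law is v = Vmax[S] / (αKm + [S]).
v = 57.2×2.28 / (2.043×2.02 + 2.28) = 130.4/6.408 = 20.4 nmol/s.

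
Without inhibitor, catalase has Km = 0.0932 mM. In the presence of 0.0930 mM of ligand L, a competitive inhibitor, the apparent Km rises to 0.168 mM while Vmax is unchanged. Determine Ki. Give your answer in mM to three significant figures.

Competitive: Km,app = α·Km with α = 1 + [I]/Ki.
α = Km,app/Km = 0.168/0.0932 = 1.803.
Since α = 1 + [I]/Ki, [I]/Ki = 1.803 − 1 = 0.8026 and Ki = 0.0930/0.8026 = 0.116 mM.

0.116 mM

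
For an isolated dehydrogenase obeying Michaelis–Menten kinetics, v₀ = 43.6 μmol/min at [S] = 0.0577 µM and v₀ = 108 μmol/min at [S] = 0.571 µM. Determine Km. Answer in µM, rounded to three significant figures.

0.114 µM

From v = Vmax[S]/(Km+[S]), each point gives Vmax = v(Km+[S])/[S].
Equating: 43.6(Km+0.0577)/0.0577 = 108(Km+0.571)/0.571.
755.6·Km + 43.6 = 189.1·Km + 108, so (755.6 − 189.1)·Km = 108 − 43.6.
Km = 64.40/566.5 = 0.114 µM; then Vmax = 43.6(0.114+0.0577)/0.0577 = 130 μmol/min.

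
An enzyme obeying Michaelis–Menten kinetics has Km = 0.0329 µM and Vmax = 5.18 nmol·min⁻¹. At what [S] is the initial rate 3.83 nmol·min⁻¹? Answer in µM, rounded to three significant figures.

0.0933 µM

The required fractional saturation is v/Vmax = 3.83/5.18 = 0.7394.
Then [S]/(Km+[S]) = 0.7394 ⇒ [S] = 0.0329 × 0.7394/(1 − 0.7394) = 0.0933 µM.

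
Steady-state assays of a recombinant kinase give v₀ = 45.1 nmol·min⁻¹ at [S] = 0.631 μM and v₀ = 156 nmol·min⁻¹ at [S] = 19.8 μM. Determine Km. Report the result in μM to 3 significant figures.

1.74 μM

From v = Vmax[S]/(Km+[S]), each point gives Vmax = v(Km+[S])/[S].
Equating: 45.1(Km+0.631)/0.631 = 156(Km+19.8)/19.8.
71.47·Km + 45.1 = 7.879·Km + 156, so (71.47 − 7.879)·Km = 156 − 45.1.
Km = 110.9/63.60 = 1.74 μM; then Vmax = 45.1(1.74+0.631)/0.631 = 170 nmol·min⁻¹.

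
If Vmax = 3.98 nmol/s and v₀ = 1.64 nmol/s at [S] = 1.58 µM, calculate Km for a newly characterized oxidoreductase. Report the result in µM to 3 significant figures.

From v = Vmax[S]/(Km+[S]), Km = [S](Vmax − v)/v.
Km = 1.58 × (3.98 − 1.64) / 1.64 = 3.697/1.64 = 2.25 µM.

2.25 µM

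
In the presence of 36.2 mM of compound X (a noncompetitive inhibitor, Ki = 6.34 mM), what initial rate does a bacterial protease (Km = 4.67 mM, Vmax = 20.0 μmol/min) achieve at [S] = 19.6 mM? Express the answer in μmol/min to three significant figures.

With α = 1 + [I]/Ki = 1 + 36.2/6.34 = 6.710, the noncompetitive rate law is v = (Vmax/α)·[S] / (Km + [S]).
v = (20.0/6.710)×19.6 / (4.67 + 19.6) = 58.42/24.27 = 2.41 μmol/min.

2.41 μmol/min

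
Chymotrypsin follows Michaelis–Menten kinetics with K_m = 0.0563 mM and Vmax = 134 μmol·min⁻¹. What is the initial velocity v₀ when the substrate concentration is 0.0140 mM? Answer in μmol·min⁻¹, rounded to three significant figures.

26.7 μmol·min⁻¹

v = Vmax·[S]/(Km + [S]) = 134 × 0.0140 / (0.0563 + 0.0140)
  = 1.876 / 0.07030 = 26.7 μmol·min⁻¹.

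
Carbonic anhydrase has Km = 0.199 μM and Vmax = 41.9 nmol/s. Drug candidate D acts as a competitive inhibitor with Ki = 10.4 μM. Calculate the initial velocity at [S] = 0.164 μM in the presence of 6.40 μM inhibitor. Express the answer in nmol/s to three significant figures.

α = 1 + [I]/Ki = 1 + 6.40/10.4 = 1.615.
For a competitive inhibitor, Vmax is unchanged and the apparent Km becomes α·Km: Km,app = 0.321 μM, Vmax,app = 41.9 nmol/s.
v = Vmax,app·[S]/(Km,app + [S]) = 41.9 × 0.164/(0.321 + 0.164) = 14.2 nmol/s.

14.2 nmol/s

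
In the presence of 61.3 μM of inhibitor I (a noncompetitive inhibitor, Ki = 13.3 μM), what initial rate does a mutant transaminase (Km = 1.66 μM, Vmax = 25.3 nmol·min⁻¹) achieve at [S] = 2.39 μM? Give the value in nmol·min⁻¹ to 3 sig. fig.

α = 1 + [I]/Ki = 1 + 61.3/13.3 = 5.609.
For a noncompetitive inhibitor, Vmax is reduced to Vmax/α while Km is unchanged: Km,app = 1.66 μM, Vmax,app = 4.51 nmol·min⁻¹.
v = Vmax,app·[S]/(Km,app + [S]) = 4.51 × 2.39/(1.66 + 2.39) = 2.66 nmol·min⁻¹.

2.66 nmol·min⁻¹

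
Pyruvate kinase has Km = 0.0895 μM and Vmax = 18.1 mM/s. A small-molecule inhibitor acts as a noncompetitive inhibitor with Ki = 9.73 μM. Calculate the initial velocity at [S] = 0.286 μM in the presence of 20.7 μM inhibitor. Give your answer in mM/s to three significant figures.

4.41 mM/s

α = 1 + [I]/Ki = 1 + 20.7/9.73 = 3.127.
For a noncompetitive inhibitor, Vmax is reduced to Vmax/α while Km is unchanged: Km,app = 0.0895 μM, Vmax,app = 5.79 mM/s.
v = Vmax,app·[S]/(Km,app + [S]) = 5.79 × 0.286/(0.0895 + 0.286) = 4.41 mM/s.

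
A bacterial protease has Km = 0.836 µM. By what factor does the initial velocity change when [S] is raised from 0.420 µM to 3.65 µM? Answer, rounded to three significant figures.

2.43

The fractional saturations are [S]/(Km+[S]) = 0.420/1.256 = 0.3344 and 3.65/4.486 = 0.8136.
v₂/v₁ is just their ratio: 0.8136/0.3344 = 2.43.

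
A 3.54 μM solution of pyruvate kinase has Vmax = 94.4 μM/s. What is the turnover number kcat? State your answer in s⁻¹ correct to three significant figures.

kcat = Vmax/[E]total = 94.4 μM/s / 3.54 μM = 26.7 s⁻¹.

26.7 s⁻¹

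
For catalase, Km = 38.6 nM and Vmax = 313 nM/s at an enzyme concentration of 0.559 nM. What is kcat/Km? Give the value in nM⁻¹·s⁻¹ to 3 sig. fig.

kcat = Vmax/[E]total = 313/0.559 = 560 s⁻¹.
kcat/Km = 560/38.6 = 14.5 nM⁻¹·s⁻¹.

14.5 nM⁻¹·s⁻¹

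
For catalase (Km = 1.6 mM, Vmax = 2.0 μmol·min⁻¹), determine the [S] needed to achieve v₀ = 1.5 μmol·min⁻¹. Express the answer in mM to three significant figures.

4.80 mM

The required fractional saturation is v/Vmax = 1.5/2.0 = 0.7500.
Then [S]/(Km+[S]) = 0.7500 ⇒ [S] = 1.6 × 0.7500/(1 − 0.7500) = 4.80 mM.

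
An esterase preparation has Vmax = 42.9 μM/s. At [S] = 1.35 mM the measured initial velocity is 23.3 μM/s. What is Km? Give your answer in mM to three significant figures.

v/Vmax = 23.3/42.9 = 0.5431 = [S]/(Km+[S]).
So Km + [S] = [S]/0.5431 = 2.486 mM, giving Km = 2.486 − 1.35 = 1.14 mM.

1.14 mM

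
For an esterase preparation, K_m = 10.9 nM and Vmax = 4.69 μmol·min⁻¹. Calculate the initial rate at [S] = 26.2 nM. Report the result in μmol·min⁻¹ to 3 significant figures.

v = Vmax·[S]/(Km + [S]) = 4.69 × 26.2 / (10.9 + 26.2)
  = 122.9 / 37.10 = 3.31 μmol·min⁻¹.

3.31 μmol·min⁻¹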